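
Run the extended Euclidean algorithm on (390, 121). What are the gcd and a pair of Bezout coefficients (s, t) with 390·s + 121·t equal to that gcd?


Euclidean algorithm on (390, 121) — divide until remainder is 0:
  390 = 3 · 121 + 27
  121 = 4 · 27 + 13
  27 = 2 · 13 + 1
  13 = 13 · 1 + 0
gcd(390, 121) = 1.
Track Bezout coefficients alongside the remainders: start with r₀ = 390 = a·1 + b·0 (s = 1, t = 0) and r₁ = 121 = a·0 + b·1 (s = 0, t = 1); each new remainder r_{k+1} = r_{k-1} − q_k·r_k inherits s_{k+1} = s_{k-1} − q_k·s_k, t_{k+1} = t_{k-1} − q_k·t_k, so r_k = a·s_k + b·t_k at every step:
  q = 3: r = 27, s = 1 − 3·0 = 1, t = 0 − 3·1 = -3  (check: 390·1 + 121·(-3) = 27)
  q = 4: r = 13, s = 0 − 4·1 = -4, t = 1 − 4·(-3) = 13  (check: 390·(-4) + 121·13 = 13)
  q = 2: r = 1, s = 1 − 2·(-4) = 9, t = -3 − 2·13 = -29  (check: 390·9 + 121·(-29) = 1)
The row with r = 1 (the gcd) gives the Bezout coefficients s = 9, t = -29.
Result: 390 · (9) + 121 · (-29) = 1.

gcd(390, 121) = 1; s = 9, t = -29 (check: 390·9 + 121·(-29) = 1).


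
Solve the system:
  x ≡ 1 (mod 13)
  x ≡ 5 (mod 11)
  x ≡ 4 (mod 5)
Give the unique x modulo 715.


Moduli 13, 11, 5 are pairwise coprime; by CRT there is a unique solution modulo M = 13 · 11 · 5 = 715.
Solve pairwise, accumulating the modulus:
  Start with x ≡ 1 (mod 13).
  Combine with x ≡ 5 (mod 11): since gcd(13, 11) = 1, we get a unique residue mod 143.
    Write x = 1 + 13·t and substitute into x ≡ 5 (mod 11): 13·t ≡ 5 − 1 = 4 (mod 11).
    Reduce coefficients mod 11: 2·t ≡ 4 (mod 11).
    The inverse of 2 mod 11 is 6 (since 2·6 = 12 = 1·11 + 1), so t ≡ 6·4 = 24 ≡ 2 (mod 11).
    Then x = 1 + 13·2 = 27, valid modulo lcm(13, 11) = 143: x ≡ 27 (mod 143).
  Combine with x ≡ 4 (mod 5): since gcd(143, 5) = 1, we get a unique residue mod 715.
    Write x = 27 + 143·t and substitute into x ≡ 4 (mod 5): 143·t ≡ 4 − 27 = -23 (mod 5).
    Reduce coefficients mod 5: 3·t ≡ 2 (mod 5).
    The inverse of 3 mod 5 is 2 (since 3·2 = 6 = 1·5 + 1), so t ≡ 2·2 = 4 ≡ 4 (mod 5).
    Then x = 27 + 143·4 = 599, valid modulo lcm(143, 5) = 715: x ≡ 599 (mod 715).
Verify: 599 mod 13 = 1 ✓, 599 mod 11 = 5 ✓, 599 mod 5 = 4 ✓.

x ≡ 599 (mod 715).


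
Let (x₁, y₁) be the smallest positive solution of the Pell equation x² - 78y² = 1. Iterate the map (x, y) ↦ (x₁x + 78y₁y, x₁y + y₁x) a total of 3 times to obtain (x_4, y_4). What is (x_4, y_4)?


Step 1: Find the fundamental solution (x₁, y₁) of x² - 78y² = 1.
  Expand √78 as a continued fraction. a₀ = ⌊√78⌋ = 8; iterate m_{k+1} = d_k·a_k − m_k, d_{k+1} = (78 − m_{k+1}²)/d_k, a_{k+1} = ⌊(a₀ + m_{k+1})/d_{k+1}⌋ (starting m₀ = 0, d₀ = 1), with convergents p_k = a_k·p_{k-1} + p_{k-2}, q_k = a_k·q_{k-1} + q_{k-2} (p₋₁ = 1, q₋₁ = 0):
  k = 0: a₀ = 8; p₀/q₀ = 8/1; p₀² − 78·q₀² = 64 − 78 = -14.
  k = 1: m = 8, d = 14, a = ⌊(8 + 8)/14⌋ = 1; p/q = (1·8 + 1)/(1·1 + 0) = 9/1; p² − 78·q² = 81 − 78 = 3.
  k = 2: m = 6, d = 3, a = ⌊(8 + 6)/3⌋ = 4; p/q = (4·9 + 8)/(4·1 + 1) = 44/5; p² − 78·q² = 1936 − 1950 = -14.
  k = 3: m = 6, d = 14, a = ⌊(8 + 6)/14⌋ = 1; p/q = (1·44 + 9)/(1·5 + 1) = 53/6; p² − 78·q² = 2809 − 2808 = 1.
  The first convergent with p² − 78·q² = 1 gives the fundamental solution (x₁, y₁) = (53, 6).
Step 2: Apply the recurrence (x_{n+1}, y_{n+1}) = (x₁x_n + 78y₁y_n, x₁y_n + y₁x_n) repeatedly.
  From (x_1, y_1) = (53, 6): x_2 = 53·53 + 78·6·6 = 5617; y_2 = 53·6 + 6·53 = 636.
  From (x_2, y_2) = (5617, 636): x_3 = 53·5617 + 78·6·636 = 595349; y_3 = 53·636 + 6·5617 = 67410.
  From (x_3, y_3) = (595349, 67410): x_4 = 53·595349 + 78·6·67410 = 63101377; y_4 = 53·67410 + 6·595349 = 7144824.
Step 3: Verify x_4² - 78·y_4² = 3981783779296129 - 3981783779296128 = 1 (should be 1). ✓

(x_1, y_1) = (53, 6); (x_4, y_4) = (63101377, 7144824).


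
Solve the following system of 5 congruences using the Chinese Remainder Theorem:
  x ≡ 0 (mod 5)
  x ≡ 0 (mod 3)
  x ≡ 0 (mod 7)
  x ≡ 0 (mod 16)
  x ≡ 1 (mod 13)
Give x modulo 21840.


Product of moduli M = 5 · 3 · 7 · 16 · 13 = 21840.
Merge one congruence at a time:
  Start: x ≡ 0 (mod 5).
  Combine with x ≡ 0 (mod 3); new modulus lcm = 15.
    Write x = 0 + 5·t and substitute into x ≡ 0 (mod 3): 5·t ≡ 0 − 0 = 0 (mod 3).
    Reduce coefficients mod 3: 2·t ≡ 0 (mod 3).
    The inverse of 2 mod 3 is 2 (since 2·2 = 4 = 1·3 + 1), so t ≡ 2·0 = 0 ≡ 0 (mod 3).
    Then x = 0 + 5·0 = 0, valid modulo lcm(5, 3) = 15: x ≡ 0 (mod 15).
  Combine with x ≡ 0 (mod 7); new modulus lcm = 105.
    Write x = 0 + 15·t and substitute into x ≡ 0 (mod 7): 15·t ≡ 0 − 0 = 0 (mod 7).
    Reduce coefficients mod 7: 1·t ≡ 0 (mod 7).
    So t ≡ 0 (mod 7).
    Then x = 0 + 15·0 = 0, valid modulo lcm(15, 7) = 105: x ≡ 0 (mod 105).
  Combine with x ≡ 0 (mod 16); new modulus lcm = 1680.
    Write x = 0 + 105·t and substitute into x ≡ 0 (mod 16): 105·t ≡ 0 − 0 = 0 (mod 16).
    Reduce coefficients mod 16: 9·t ≡ 0 (mod 16).
    The inverse of 9 mod 16 is 9 (since 9·9 = 81 = 5·16 + 1), so t ≡ 9·0 = 0 ≡ 0 (mod 16).
    Then x = 0 + 105·0 = 0, valid modulo lcm(105, 16) = 1680: x ≡ 0 (mod 1680).
  Combine with x ≡ 1 (mod 13); new modulus lcm = 21840.
    Write x = 0 + 1680·t and substitute into x ≡ 1 (mod 13): 1680·t ≡ 1 − 0 = 1 (mod 13).
    Reduce coefficients mod 13: 3·t ≡ 1 (mod 13).
    The inverse of 3 mod 13 is 9 (since 3·9 = 27 = 2·13 + 1), so t ≡ 9·1 = 9 ≡ 9 (mod 13).
    Then x = 0 + 1680·9 = 15120, valid modulo lcm(1680, 13) = 21840: x ≡ 15120 (mod 21840).
Verify against each original: 15120 mod 5 = 0, 15120 mod 3 = 0, 15120 mod 7 = 0, 15120 mod 16 = 0, 15120 mod 13 = 1.

x ≡ 15120 (mod 21840).


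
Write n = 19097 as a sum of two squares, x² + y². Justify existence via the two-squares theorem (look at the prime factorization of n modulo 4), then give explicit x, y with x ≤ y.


Step 1: Factor n = 19097 = 13^2 · 113.
Step 2: Check the mod-4 condition on each prime factor: 13 ≡ 1 (mod 4), exponent 2; 113 ≡ 1 (mod 4), exponent 1.
All primes ≡ 3 (mod 4) appear to even exponent (or don't appear), so by the two-squares theorem n IS expressible as a sum of two squares.
Step 3: Build a representation. Here n = 13 · 13 · 113 is a product of primes ≡ 1 (mod 4). Each prime p ≡ 1 (mod 4) is itself a sum of two squares; find a² by testing p − a² for a perfect square:
  13: 13 − 1² = 12, 13 − 2² = 9 = 3² ⇒ 13 = 2² + 3².
  113: 113 − 1² = 112, 113 − 2² = 109, 113 − 3² = 104, 113 − 4² = 97, 113 − 5² = 88, 113 − 6² = 77, 113 − 7² = 64 = 8² ⇒ 113 = 7² + 8².
  Combine using the Brahmagupta–Fibonacci identity (a² + b²)(c² + d²) = (ac − bd)² + (ad + bc)² = (ac + bd)² + (ad − bc)²:
  13 · 13 = 169: from (2² + 3²)(2² + 3²), take (2·2 − 3·3, 2·3 + 3·2) = (4 − 9, 6 + 6) = (-5, 12); dropping signs (only squares matter) gives (5, 12); check 5² + 12² = 25 + 144 = 169 ✓.
  169 · 113 = 19097: from (5² + 12²)(7² + 8²), take (5·7 − 12·8, 5·8 + 12·7) = (35 − 96, 40 + 84) = (-61, 124); dropping signs (only squares matter) gives (61, 124); check 61² + 124² = 3721 + 15376 = 19097 ✓.
Step 4: Order so x ≤ y and verify: 61² + 124² = 3721 + 15376 = 19097 = n. ✓

n = 19097 = 61² + 124² (one valid representation with x ≤ y).


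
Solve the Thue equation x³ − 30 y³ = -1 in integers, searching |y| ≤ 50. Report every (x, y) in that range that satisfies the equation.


The equation is x³ - 30y³ = -1. For fixed y, x³ = 30·y³ − 1, so a solution requires the RHS to be a perfect cube.
Strategy: iterate y from -50 to 50, compute RHS = 30·y³ − 1, and check whether it is a (positive or negative) perfect cube.
Check small values of y:
  y = 0: RHS = -1 = (-1)³ ⇒ x = -1 works.
  y = 1: RHS = 29 is not a perfect cube.
  y = -1: RHS = -31 is not a perfect cube.
  y = 2: RHS = 239 is not a perfect cube.
  y = -2: RHS = -241 is not a perfect cube.
  y = 3: RHS = 809 is not a perfect cube.
  y = -3: RHS = -811 is not a perfect cube.
Continuing the search up to |y| = 50 finds no further solutions beyond those listed.
Collected solutions: (-1, 0).

Solutions (with |y| ≤ 50): (-1, 0).


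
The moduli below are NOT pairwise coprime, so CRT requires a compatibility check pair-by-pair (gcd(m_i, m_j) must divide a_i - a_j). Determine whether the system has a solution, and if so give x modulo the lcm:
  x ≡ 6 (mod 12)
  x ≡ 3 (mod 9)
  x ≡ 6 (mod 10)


Moduli 12, 9, 10 are not pairwise coprime, so CRT works modulo lcm(m_i) when all pairwise compatibility conditions hold.
Pairwise compatibility: gcd(m_i, m_j) must divide a_i - a_j for every pair.
Merge one congruence at a time:
  Start: x ≡ 6 (mod 12).
  Combine with x ≡ 3 (mod 9): gcd(12, 9) = 3; 3 - 6 = -3, which IS divisible by 3, so compatible.
    Write x = 6 + 12·t and substitute into x ≡ 3 (mod 9): 12·t ≡ 3 − 6 = -3 (mod 9).
    Divide the congruence (and modulus) by g = 3: 4·t ≡ -1 (mod 3).
    Reduce coefficients mod 3: 1·t ≡ 2 (mod 3).
    So t ≡ 2 (mod 3).
    Then x = 6 + 12·2 = 30, valid modulo lcm(12, 9) = 36: x ≡ 30 (mod 36).
  Combine with x ≡ 6 (mod 10): gcd(36, 10) = 2; 6 - 30 = -24, which IS divisible by 2, so compatible.
    Write x = 30 + 36·t and substitute into x ≡ 6 (mod 10): 36·t ≡ 6 − 30 = -24 (mod 10).
    Divide the congruence (and modulus) by g = 2: 18·t ≡ -12 (mod 5).
    Reduce coefficients mod 5: 3·t ≡ 3 (mod 5).
    The inverse of 3 mod 5 is 2 (since 3·2 = 6 = 1·5 + 1), so t ≡ 2·3 = 6 ≡ 1 (mod 5).
    Then x = 30 + 36·1 = 66, valid modulo lcm(36, 10) = 180: x ≡ 66 (mod 180).
Verify: 66 mod 12 = 6, 66 mod 9 = 3, 66 mod 10 = 6.

x ≡ 66 (mod 180).


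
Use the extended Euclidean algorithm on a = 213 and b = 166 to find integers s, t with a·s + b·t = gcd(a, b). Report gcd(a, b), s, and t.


Euclidean algorithm on (213, 166) — divide until remainder is 0:
  213 = 1 · 166 + 47
  166 = 3 · 47 + 25
  47 = 1 · 25 + 22
  25 = 1 · 22 + 3
  22 = 7 · 3 + 1
  3 = 3 · 1 + 0
gcd(213, 166) = 1.
Track Bezout coefficients alongside the remainders: start with r₀ = 213 = a·1 + b·0 (s = 1, t = 0) and r₁ = 166 = a·0 + b·1 (s = 0, t = 1); each new remainder r_{k+1} = r_{k-1} − q_k·r_k inherits s_{k+1} = s_{k-1} − q_k·s_k, t_{k+1} = t_{k-1} − q_k·t_k, so r_k = a·s_k + b·t_k at every step:
  q = 1: r = 47, s = 1 − 1·0 = 1, t = 0 − 1·1 = -1  (check: 213·1 + 166·(-1) = 47)
  q = 3: r = 25, s = 0 − 3·1 = -3, t = 1 − 3·(-1) = 4  (check: 213·(-3) + 166·4 = 25)
  q = 1: r = 22, s = 1 − 1·(-3) = 4, t = -1 − 1·4 = -5  (check: 213·4 + 166·(-5) = 22)
  q = 1: r = 3, s = -3 − 1·4 = -7, t = 4 − 1·(-5) = 9  (check: 213·(-7) + 166·9 = 3)
  q = 7: r = 1, s = 4 − 7·(-7) = 53, t = -5 − 7·9 = -68  (check: 213·53 + 166·(-68) = 1)
The row with r = 1 (the gcd) gives the Bezout coefficients s = 53, t = -68.
Result: 213 · (53) + 166 · (-68) = 1.

gcd(213, 166) = 1; s = 53, t = -68 (check: 213·53 + 166·(-68) = 1).


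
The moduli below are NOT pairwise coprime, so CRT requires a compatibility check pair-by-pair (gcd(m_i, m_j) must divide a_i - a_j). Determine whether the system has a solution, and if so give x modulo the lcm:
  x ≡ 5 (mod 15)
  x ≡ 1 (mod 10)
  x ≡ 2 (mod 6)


Moduli 15, 10, 6 are not pairwise coprime, so CRT works modulo lcm(m_i) when all pairwise compatibility conditions hold.
Pairwise compatibility: gcd(m_i, m_j) must divide a_i - a_j for every pair.
Merge one congruence at a time:
  Start: x ≡ 5 (mod 15).
  Combine with x ≡ 1 (mod 10): gcd(15, 10) = 5, and 1 - 5 = -4 is NOT divisible by 5.
    ⇒ system is inconsistent (no integer solution).

No solution (the system is inconsistent).


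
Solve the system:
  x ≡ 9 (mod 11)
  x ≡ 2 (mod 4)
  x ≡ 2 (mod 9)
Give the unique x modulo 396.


Moduli 11, 4, 9 are pairwise coprime; by CRT there is a unique solution modulo M = 11 · 4 · 9 = 396.
Solve pairwise, accumulating the modulus:
  Start with x ≡ 9 (mod 11).
  Combine with x ≡ 2 (mod 4): since gcd(11, 4) = 1, we get a unique residue mod 44.
    Write x = 9 + 11·t and substitute into x ≡ 2 (mod 4): 11·t ≡ 2 − 9 = -7 (mod 4).
    Reduce coefficients mod 4: 3·t ≡ 1 (mod 4).
    The inverse of 3 mod 4 is 3 (since 3·3 = 9 = 2·4 + 1), so t ≡ 3·1 = 3 ≡ 3 (mod 4).
    Then x = 9 + 11·3 = 42, valid modulo lcm(11, 4) = 44: x ≡ 42 (mod 44).
  Combine with x ≡ 2 (mod 9): since gcd(44, 9) = 1, we get a unique residue mod 396.
    Write x = 42 + 44·t and substitute into x ≡ 2 (mod 9): 44·t ≡ 2 − 42 = -40 (mod 9).
    Reduce coefficients mod 9: 8·t ≡ 5 (mod 9).
    The inverse of 8 mod 9 is 8 (since 8·8 = 64 = 7·9 + 1), so t ≡ 8·5 = 40 ≡ 4 (mod 9).
    Then x = 42 + 44·4 = 218, valid modulo lcm(44, 9) = 396: x ≡ 218 (mod 396).
Verify: 218 mod 11 = 9 ✓, 218 mod 4 = 2 ✓, 218 mod 9 = 2 ✓.

x ≡ 218 (mod 396).


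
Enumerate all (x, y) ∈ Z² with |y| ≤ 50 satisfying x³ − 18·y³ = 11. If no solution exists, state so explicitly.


The equation is x³ - 18y³ = 11. For fixed y, x³ = 18·y³ + 11, so a solution requires the RHS to be a perfect cube.
Strategy: iterate y from -50 to 50, compute RHS = 18·y³ + 11, and check whether it is a (positive or negative) perfect cube.
Check small values of y:
  y = 0: RHS = 11 is not a perfect cube.
  y = 1: RHS = 29 is not a perfect cube.
  y = -1: RHS = -7 is not a perfect cube.
  y = 2: RHS = 155 is not a perfect cube.
  y = -2: RHS = -133 is not a perfect cube.
  y = 3: RHS = 497 is not a perfect cube.
  y = -3: RHS = -475 is not a perfect cube.
Continuing the search up to |y| = 50 finds no solutions either.
No (x, y) in the scanned range satisfies the equation.

No integer solutions with |y| ≤ 50.


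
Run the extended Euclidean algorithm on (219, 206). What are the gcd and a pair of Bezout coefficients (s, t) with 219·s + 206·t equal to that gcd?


Euclidean algorithm on (219, 206) — divide until remainder is 0:
  219 = 1 · 206 + 13
  206 = 15 · 13 + 11
  13 = 1 · 11 + 2
  11 = 5 · 2 + 1
  2 = 2 · 1 + 0
gcd(219, 206) = 1.
Track Bezout coefficients alongside the remainders: start with r₀ = 219 = a·1 + b·0 (s = 1, t = 0) and r₁ = 206 = a·0 + b·1 (s = 0, t = 1); each new remainder r_{k+1} = r_{k-1} − q_k·r_k inherits s_{k+1} = s_{k-1} − q_k·s_k, t_{k+1} = t_{k-1} − q_k·t_k, so r_k = a·s_k + b·t_k at every step:
  q = 1: r = 13, s = 1 − 1·0 = 1, t = 0 − 1·1 = -1  (check: 219·1 + 206·(-1) = 13)
  q = 15: r = 11, s = 0 − 15·1 = -15, t = 1 − 15·(-1) = 16  (check: 219·(-15) + 206·16 = 11)
  q = 1: r = 2, s = 1 − 1·(-15) = 16, t = -1 − 1·16 = -17  (check: 219·16 + 206·(-17) = 2)
  q = 5: r = 1, s = -15 − 5·16 = -95, t = 16 − 5·(-17) = 101  (check: 219·(-95) + 206·101 = 1)
The row with r = 1 (the gcd) gives the Bezout coefficients s = -95, t = 101.
Result: 219 · (-95) + 206 · (101) = 1.

gcd(219, 206) = 1; s = -95, t = 101 (check: 219·(-95) + 206·101 = 1).


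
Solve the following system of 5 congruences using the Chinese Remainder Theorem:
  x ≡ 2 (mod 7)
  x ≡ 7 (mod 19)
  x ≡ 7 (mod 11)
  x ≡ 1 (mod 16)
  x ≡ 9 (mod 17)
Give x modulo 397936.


Product of moduli M = 7 · 19 · 11 · 16 · 17 = 397936.
Merge one congruence at a time:
  Start: x ≡ 2 (mod 7).
  Combine with x ≡ 7 (mod 19); new modulus lcm = 133.
    Write x = 2 + 7·t and substitute into x ≡ 7 (mod 19): 7·t ≡ 7 − 2 = 5 (mod 19).
    The inverse of 7 mod 19 is 11 (since 7·11 = 77 = 4·19 + 1), so t ≡ 11·5 = 55 ≡ 17 (mod 19).
    Then x = 2 + 7·17 = 121, valid modulo lcm(7, 19) = 133: x ≡ 121 (mod 133).
  Combine with x ≡ 7 (mod 11); new modulus lcm = 1463.
    Write x = 121 + 133·t and substitute into x ≡ 7 (mod 11): 133·t ≡ 7 − 121 = -114 (mod 11).
    Reduce coefficients mod 11: 1·t ≡ 7 (mod 11).
    So t ≡ 7 (mod 11).
    Then x = 121 + 133·7 = 1052, valid modulo lcm(133, 11) = 1463: x ≡ 1052 (mod 1463).
  Combine with x ≡ 1 (mod 16); new modulus lcm = 23408.
    Write x = 1052 + 1463·t and substitute into x ≡ 1 (mod 16): 1463·t ≡ 1 − 1052 = -1051 (mod 16).
    Reduce coefficients mod 16: 7·t ≡ 5 (mod 16).
    The inverse of 7 mod 16 is 7 (since 7·7 = 49 = 3·16 + 1), so t ≡ 7·5 = 35 ≡ 3 (mod 16).
    Then x = 1052 + 1463·3 = 5441, valid modulo lcm(1463, 16) = 23408: x ≡ 5441 (mod 23408).
  Combine with x ≡ 9 (mod 17); new modulus lcm = 397936.
    Write x = 5441 + 23408·t and substitute into x ≡ 9 (mod 17): 23408·t ≡ 9 − 5441 = -5432 (mod 17).
    Reduce coefficients mod 17: 16·t ≡ 8 (mod 17).
    The inverse of 16 mod 17 is 16 (since 16·16 = 256 = 15·17 + 1), so t ≡ 16·8 = 128 ≡ 9 (mod 17).
    Then x = 5441 + 23408·9 = 216113, valid modulo lcm(23408, 17) = 397936: x ≡ 216113 (mod 397936).
Verify against each original: 216113 mod 7 = 2, 216113 mod 19 = 7, 216113 mod 11 = 7, 216113 mod 16 = 1, 216113 mod 17 = 9.

x ≡ 216113 (mod 397936).


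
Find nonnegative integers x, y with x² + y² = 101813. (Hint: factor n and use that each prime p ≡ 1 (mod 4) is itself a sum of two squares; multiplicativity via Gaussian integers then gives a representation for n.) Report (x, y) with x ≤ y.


Step 1: Factor n = 101813 = 17 · 53 · 113.
Step 2: Check the mod-4 condition on each prime factor: 17 ≡ 1 (mod 4), exponent 1; 53 ≡ 1 (mod 4), exponent 1; 113 ≡ 1 (mod 4), exponent 1.
All primes ≡ 3 (mod 4) appear to even exponent (or don't appear), so by the two-squares theorem n IS expressible as a sum of two squares.
Step 3: Build a representation. Here n = 17 · 53 · 113 is a product of primes ≡ 1 (mod 4). Each prime p ≡ 1 (mod 4) is itself a sum of two squares; find a² by testing p − a² for a perfect square:
  17: 17 − 1² = 16 = 4² ⇒ 17 = 1² + 4².
  53: 53 − 1² = 52, 53 − 2² = 49 = 7² ⇒ 53 = 2² + 7².
  113: 113 − 1² = 112, 113 − 2² = 109, 113 − 3² = 104, 113 − 4² = 97, 113 − 5² = 88, 113 − 6² = 77, 113 − 7² = 64 = 8² ⇒ 113 = 7² + 8².
  Combine using the Brahmagupta–Fibonacci identity (a² + b²)(c² + d²) = (ac − bd)² + (ad + bc)² = (ac + bd)² + (ad − bc)²:
  17 · 53 = 901: from (1² + 4²)(2² + 7²), take (1·2 − 4·7, 1·7 + 4·2) = (2 − 28, 7 + 8) = (-26, 15); dropping signs (only squares matter) gives (26, 15); check 26² + 15² = 676 + 225 = 901 ✓.
  901 · 113 = 101813: from (26² + 15²)(7² + 8²), take (26·7 − 15·8, 26·8 + 15·7) = (182 − 120, 208 + 105) = (62, 313); check 62² + 313² = 3844 + 97969 = 101813 ✓.
Step 4: Order so x ≤ y and verify: 62² + 313² = 3844 + 97969 = 101813 = n. ✓

n = 101813 = 62² + 313² (one valid representation with x ≤ y).


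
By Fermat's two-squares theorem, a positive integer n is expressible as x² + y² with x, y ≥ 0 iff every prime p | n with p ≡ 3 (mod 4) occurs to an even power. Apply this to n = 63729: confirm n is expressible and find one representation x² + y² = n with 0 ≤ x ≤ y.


Step 1: Factor n = 63729 = 3^2 · 73 · 97.
Step 2: Check the mod-4 condition on each prime factor: 3 ≡ 3 (mod 4), exponent 2 (must be even); 73 ≡ 1 (mod 4), exponent 1; 97 ≡ 1 (mod 4), exponent 1.
All primes ≡ 3 (mod 4) appear to even exponent (or don't appear), so by the two-squares theorem n IS expressible as a sum of two squares.
Step 3: Build a representation. Group n = k² · m with k = 3 and m = 73 · 97 = 7081 (a product of primes ≡ 1 (mod 4)); a representation of m scales to one of n via (k·x)² + (k·y)² = k²(x² + y²). Each prime p ≡ 1 (mod 4) is itself a sum of two squares; find a² by testing p − a² for a perfect square:
  73: 73 − 1² = 72, 73 − 2² = 69, 73 − 3² = 64 = 8² ⇒ 73 = 3² + 8².
  97: 97 − 1² = 96, 97 − 2² = 93, 97 − 3² = 88, 97 − 4² = 81 = 9² ⇒ 97 = 4² + 9².
  Combine using the Brahmagupta–Fibonacci identity (a² + b²)(c² + d²) = (ac − bd)² + (ad + bc)² = (ac + bd)² + (ad − bc)²:
  73 · 97 = 7081: from (3² + 8²)(4² + 9²), take (3·4 − 8·9, 3·9 + 8·4) = (12 − 72, 27 + 32) = (-60, 59); dropping signs (only squares matter) gives (60, 59); check 60² + 59² = 3600 + 3481 = 7081 ✓.
  Scale by k = 3: (3·60, 3·59) = (180, 177).
Step 4: Order so x ≤ y and verify: 177² + 180² = 31329 + 32400 = 63729 = n. ✓

n = 63729 = 177² + 180² (one valid representation with x ≤ y).


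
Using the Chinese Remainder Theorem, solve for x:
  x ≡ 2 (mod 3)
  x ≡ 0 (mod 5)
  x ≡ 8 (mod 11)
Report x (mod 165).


Moduli 3, 5, 11 are pairwise coprime; by CRT there is a unique solution modulo M = 3 · 5 · 11 = 165.
Solve pairwise, accumulating the modulus:
  Start with x ≡ 2 (mod 3).
  Combine with x ≡ 0 (mod 5): since gcd(3, 5) = 1, we get a unique residue mod 15.
    Write x = 2 + 3·t and substitute into x ≡ 0 (mod 5): 3·t ≡ 0 − 2 = -2 (mod 5).
    Reduce coefficients mod 5: 3·t ≡ 3 (mod 5).
    The inverse of 3 mod 5 is 2 (since 3·2 = 6 = 1·5 + 1), so t ≡ 2·3 = 6 ≡ 1 (mod 5).
    Then x = 2 + 3·1 = 5, valid modulo lcm(3, 5) = 15: x ≡ 5 (mod 15).
  Combine with x ≡ 8 (mod 11): since gcd(15, 11) = 1, we get a unique residue mod 165.
    Write x = 5 + 15·t and substitute into x ≡ 8 (mod 11): 15·t ≡ 8 − 5 = 3 (mod 11).
    Reduce coefficients mod 11: 4·t ≡ 3 (mod 11).
    The inverse of 4 mod 11 is 3 (since 4·3 = 12 = 1·11 + 1), so t ≡ 3·3 = 9 ≡ 9 (mod 11).
    Then x = 5 + 15·9 = 140, valid modulo lcm(15, 11) = 165: x ≡ 140 (mod 165).
Verify: 140 mod 3 = 2 ✓, 140 mod 5 = 0 ✓, 140 mod 11 = 8 ✓.

x ≡ 140 (mod 165).


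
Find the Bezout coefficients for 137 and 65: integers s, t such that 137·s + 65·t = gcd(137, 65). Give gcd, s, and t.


Euclidean algorithm on (137, 65) — divide until remainder is 0:
  137 = 2 · 65 + 7
  65 = 9 · 7 + 2
  7 = 3 · 2 + 1
  2 = 2 · 1 + 0
gcd(137, 65) = 1.
Track Bezout coefficients alongside the remainders: start with r₀ = 137 = a·1 + b·0 (s = 1, t = 0) and r₁ = 65 = a·0 + b·1 (s = 0, t = 1); each new remainder r_{k+1} = r_{k-1} − q_k·r_k inherits s_{k+1} = s_{k-1} − q_k·s_k, t_{k+1} = t_{k-1} − q_k·t_k, so r_k = a·s_k + b·t_k at every step:
  q = 2: r = 7, s = 1 − 2·0 = 1, t = 0 − 2·1 = -2  (check: 137·1 + 65·(-2) = 7)
  q = 9: r = 2, s = 0 − 9·1 = -9, t = 1 − 9·(-2) = 19  (check: 137·(-9) + 65·19 = 2)
  q = 3: r = 1, s = 1 − 3·(-9) = 28, t = -2 − 3·19 = -59  (check: 137·28 + 65·(-59) = 1)
The row with r = 1 (the gcd) gives the Bezout coefficients s = 28, t = -59.
Result: 137 · (28) + 65 · (-59) = 1.

gcd(137, 65) = 1; s = 28, t = -59 (check: 137·28 + 65·(-59) = 1).


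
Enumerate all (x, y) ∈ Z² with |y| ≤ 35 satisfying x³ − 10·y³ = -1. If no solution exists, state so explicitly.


The equation is x³ - 10y³ = -1. For fixed y, x³ = 10·y³ − 1, so a solution requires the RHS to be a perfect cube.
Strategy: iterate y from -35 to 35, compute RHS = 10·y³ − 1, and check whether it is a (positive or negative) perfect cube.
Check small values of y:
  y = 0: RHS = -1 = (-1)³ ⇒ x = -1 works.
  y = 1: RHS = 9 is not a perfect cube.
  y = -1: RHS = -11 is not a perfect cube.
  y = 2: RHS = 79 is not a perfect cube.
  y = -2: RHS = -81 is not a perfect cube.
  y = 3: RHS = 269 is not a perfect cube.
  y = -3: RHS = -271 is not a perfect cube.
Continuing the search up to |y| = 35 finds no further solutions beyond those listed.
Collected solutions: (-1, 0).

Solutions (with |y| ≤ 35): (-1, 0).


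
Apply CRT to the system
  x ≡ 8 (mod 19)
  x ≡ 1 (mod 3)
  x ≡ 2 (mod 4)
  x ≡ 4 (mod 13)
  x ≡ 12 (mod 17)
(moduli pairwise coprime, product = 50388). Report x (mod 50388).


Product of moduli M = 19 · 3 · 4 · 13 · 17 = 50388.
Merge one congruence at a time:
  Start: x ≡ 8 (mod 19).
  Combine with x ≡ 1 (mod 3); new modulus lcm = 57.
    Write x = 8 + 19·t and substitute into x ≡ 1 (mod 3): 19·t ≡ 1 − 8 = -7 (mod 3).
    Reduce coefficients mod 3: 1·t ≡ 2 (mod 3).
    So t ≡ 2 (mod 3).
    Then x = 8 + 19·2 = 46, valid modulo lcm(19, 3) = 57: x ≡ 46 (mod 57).
  Combine with x ≡ 2 (mod 4); new modulus lcm = 228.
    Write x = 46 + 57·t and substitute into x ≡ 2 (mod 4): 57·t ≡ 2 − 46 = -44 (mod 4).
    Reduce coefficients mod 4: 1·t ≡ 0 (mod 4).
    So t ≡ 0 (mod 4).
    Then x = 46 + 57·0 = 46, valid modulo lcm(57, 4) = 228: x ≡ 46 (mod 228).
  Combine with x ≡ 4 (mod 13); new modulus lcm = 2964.
    Write x = 46 + 228·t and substitute into x ≡ 4 (mod 13): 228·t ≡ 4 − 46 = -42 (mod 13).
    Reduce coefficients mod 13: 7·t ≡ 10 (mod 13).
    The inverse of 7 mod 13 is 2 (since 7·2 = 14 = 1·13 + 1), so t ≡ 2·10 = 20 ≡ 7 (mod 13).
    Then x = 46 + 228·7 = 1642, valid modulo lcm(228, 13) = 2964: x ≡ 1642 (mod 2964).
  Combine with x ≡ 12 (mod 17); new modulus lcm = 50388.
    Write x = 1642 + 2964·t and substitute into x ≡ 12 (mod 17): 2964·t ≡ 12 − 1642 = -1630 (mod 17).
    Reduce coefficients mod 17: 6·t ≡ 2 (mod 17).
    The inverse of 6 mod 17 is 3 (since 6·3 = 18 = 1·17 + 1), so t ≡ 3·2 = 6 ≡ 6 (mod 17).
    Then x = 1642 + 2964·6 = 19426, valid modulo lcm(2964, 17) = 50388: x ≡ 19426 (mod 50388).
Verify against each original: 19426 mod 19 = 8, 19426 mod 3 = 1, 19426 mod 4 = 2, 19426 mod 13 = 4, 19426 mod 17 = 12.

x ≡ 19426 (mod 50388).


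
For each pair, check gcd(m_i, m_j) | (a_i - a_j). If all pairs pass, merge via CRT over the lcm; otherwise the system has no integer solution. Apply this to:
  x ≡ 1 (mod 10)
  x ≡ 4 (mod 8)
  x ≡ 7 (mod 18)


Moduli 10, 8, 18 are not pairwise coprime, so CRT works modulo lcm(m_i) when all pairwise compatibility conditions hold.
Pairwise compatibility: gcd(m_i, m_j) must divide a_i - a_j for every pair.
Merge one congruence at a time:
  Start: x ≡ 1 (mod 10).
  Combine with x ≡ 4 (mod 8): gcd(10, 8) = 2, and 4 - 1 = 3 is NOT divisible by 2.
    ⇒ system is inconsistent (no integer solution).

No solution (the system is inconsistent).


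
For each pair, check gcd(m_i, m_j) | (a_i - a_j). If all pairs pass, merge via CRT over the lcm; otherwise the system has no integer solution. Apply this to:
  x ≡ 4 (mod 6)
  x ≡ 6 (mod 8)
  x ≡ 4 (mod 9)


Moduli 6, 8, 9 are not pairwise coprime, so CRT works modulo lcm(m_i) when all pairwise compatibility conditions hold.
Pairwise compatibility: gcd(m_i, m_j) must divide a_i - a_j for every pair.
Merge one congruence at a time:
  Start: x ≡ 4 (mod 6).
  Combine with x ≡ 6 (mod 8): gcd(6, 8) = 2; 6 - 4 = 2, which IS divisible by 2, so compatible.
    Write x = 4 + 6·t and substitute into x ≡ 6 (mod 8): 6·t ≡ 6 − 4 = 2 (mod 8).
    Divide the congruence (and modulus) by g = 2: 3·t ≡ 1 (mod 4).
    The inverse of 3 mod 4 is 3 (since 3·3 = 9 = 2·4 + 1), so t ≡ 3·1 = 3 ≡ 3 (mod 4).
    Then x = 4 + 6·3 = 22, valid modulo lcm(6, 8) = 24: x ≡ 22 (mod 24).
  Combine with x ≡ 4 (mod 9): gcd(24, 9) = 3; 4 - 22 = -18, which IS divisible by 3, so compatible.
    Write x = 22 + 24·t and substitute into x ≡ 4 (mod 9): 24·t ≡ 4 − 22 = -18 (mod 9).
    Divide the congruence (and modulus) by g = 3: 8·t ≡ -6 (mod 3).
    Reduce coefficients mod 3: 2·t ≡ 0 (mod 3).
    The inverse of 2 mod 3 is 2 (since 2·2 = 4 = 1·3 + 1), so t ≡ 2·0 = 0 ≡ 0 (mod 3).
    Then x = 22 + 24·0 = 22, valid modulo lcm(24, 9) = 72: x ≡ 22 (mod 72).
Verify: 22 mod 6 = 4, 22 mod 8 = 6, 22 mod 9 = 4.

x ≡ 22 (mod 72).


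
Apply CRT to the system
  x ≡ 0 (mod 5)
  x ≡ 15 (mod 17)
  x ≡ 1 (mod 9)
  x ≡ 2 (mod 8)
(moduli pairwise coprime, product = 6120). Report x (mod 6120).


Product of moduli M = 5 · 17 · 9 · 8 = 6120.
Merge one congruence at a time:
  Start: x ≡ 0 (mod 5).
  Combine with x ≡ 15 (mod 17); new modulus lcm = 85.
    Write x = 0 + 5·t and substitute into x ≡ 15 (mod 17): 5·t ≡ 15 − 0 = 15 (mod 17).
    The inverse of 5 mod 17 is 7 (since 5·7 = 35 = 2·17 + 1), so t ≡ 7·15 = 105 ≡ 3 (mod 17).
    Then x = 0 + 5·3 = 15, valid modulo lcm(5, 17) = 85: x ≡ 15 (mod 85).
  Combine with x ≡ 1 (mod 9); new modulus lcm = 765.
    Write x = 15 + 85·t and substitute into x ≡ 1 (mod 9): 85·t ≡ 1 − 15 = -14 (mod 9).
    Reduce coefficients mod 9: 4·t ≡ 4 (mod 9).
    The inverse of 4 mod 9 is 7 (since 4·7 = 28 = 3·9 + 1), so t ≡ 7·4 = 28 ≡ 1 (mod 9).
    Then x = 15 + 85·1 = 100, valid modulo lcm(85, 9) = 765: x ≡ 100 (mod 765).
  Combine with x ≡ 2 (mod 8); new modulus lcm = 6120.
    Write x = 100 + 765·t and substitute into x ≡ 2 (mod 8): 765·t ≡ 2 − 100 = -98 (mod 8).
    Reduce coefficients mod 8: 5·t ≡ 6 (mod 8).
    The inverse of 5 mod 8 is 5 (since 5·5 = 25 = 3·8 + 1), so t ≡ 5·6 = 30 ≡ 6 (mod 8).
    Then x = 100 + 765·6 = 4690, valid modulo lcm(765, 8) = 6120: x ≡ 4690 (mod 6120).
Verify against each original: 4690 mod 5 = 0, 4690 mod 17 = 15, 4690 mod 9 = 1, 4690 mod 8 = 2.

x ≡ 4690 (mod 6120).


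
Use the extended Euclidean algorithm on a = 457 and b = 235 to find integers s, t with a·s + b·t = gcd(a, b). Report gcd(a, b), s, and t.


Euclidean algorithm on (457, 235) — divide until remainder is 0:
  457 = 1 · 235 + 222
  235 = 1 · 222 + 13
  222 = 17 · 13 + 1
  13 = 13 · 1 + 0
gcd(457, 235) = 1.
Track Bezout coefficients alongside the remainders: start with r₀ = 457 = a·1 + b·0 (s = 1, t = 0) and r₁ = 235 = a·0 + b·1 (s = 0, t = 1); each new remainder r_{k+1} = r_{k-1} − q_k·r_k inherits s_{k+1} = s_{k-1} − q_k·s_k, t_{k+1} = t_{k-1} − q_k·t_k, so r_k = a·s_k + b·t_k at every step:
  q = 1: r = 222, s = 1 − 1·0 = 1, t = 0 − 1·1 = -1  (check: 457·1 + 235·(-1) = 222)
  q = 1: r = 13, s = 0 − 1·1 = -1, t = 1 − 1·(-1) = 2  (check: 457·(-1) + 235·2 = 13)
  q = 17: r = 1, s = 1 − 17·(-1) = 18, t = -1 − 17·2 = -35  (check: 457·18 + 235·(-35) = 1)
The row with r = 1 (the gcd) gives the Bezout coefficients s = 18, t = -35.
Result: 457 · (18) + 235 · (-35) = 1.

gcd(457, 235) = 1; s = 18, t = -35 (check: 457·18 + 235·(-35) = 1).


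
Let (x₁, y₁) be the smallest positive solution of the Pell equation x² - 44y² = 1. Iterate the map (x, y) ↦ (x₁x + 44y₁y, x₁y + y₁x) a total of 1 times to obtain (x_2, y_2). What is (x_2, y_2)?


Step 1: Find the fundamental solution (x₁, y₁) of x² - 44y² = 1.
  Expand √44 as a continued fraction. a₀ = ⌊√44⌋ = 6; iterate m_{k+1} = d_k·a_k − m_k, d_{k+1} = (44 − m_{k+1}²)/d_k, a_{k+1} = ⌊(a₀ + m_{k+1})/d_{k+1}⌋ (starting m₀ = 0, d₀ = 1), with convergents p_k = a_k·p_{k-1} + p_{k-2}, q_k = a_k·q_{k-1} + q_{k-2} (p₋₁ = 1, q₋₁ = 0):
  k = 0: a₀ = 6; p₀/q₀ = 6/1; p₀² − 44·q₀² = 36 − 44 = -8.
  k = 1: m = 6, d = 8, a = ⌊(6 + 6)/8⌋ = 1; p/q = (1·6 + 1)/(1·1 + 0) = 7/1; p² − 44·q² = 49 − 44 = 5.
  k = 2: m = 2, d = 5, a = ⌊(6 + 2)/5⌋ = 1; p/q = (1·7 + 6)/(1·1 + 1) = 13/2; p² − 44·q² = 169 − 176 = -7.
  k = 3: m = 3, d = 7, a = ⌊(6 + 3)/7⌋ = 1; p/q = (1·13 + 7)/(1·2 + 1) = 20/3; p² − 44·q² = 400 − 396 = 4.
  k = 4: m = 4, d = 4, a = ⌊(6 + 4)/4⌋ = 2; p/q = (2·20 + 13)/(2·3 + 2) = 53/8; p² − 44·q² = 2809 − 2816 = -7.
  k = 5: m = 4, d = 7, a = ⌊(6 + 4)/7⌋ = 1; p/q = (1·53 + 20)/(1·8 + 3) = 73/11; p² − 44·q² = 5329 − 5324 = 5.
  k = 6: m = 3, d = 5, a = ⌊(6 + 3)/5⌋ = 1; p/q = (1·73 + 53)/(1·11 + 8) = 126/19; p² − 44·q² = 15876 − 15884 = -8.
  k = 7: m = 2, d = 8, a = ⌊(6 + 2)/8⌋ = 1; p/q = (1·126 + 73)/(1·19 + 11) = 199/30; p² − 44·q² = 39601 − 39600 = 1.
  The first convergent with p² − 44·q² = 1 gives the fundamental solution (x₁, y₁) = (199, 30).
Step 2: Apply the recurrence (x_{n+1}, y_{n+1}) = (x₁x_n + 44y₁y_n, x₁y_n + y₁x_n) repeatedly.
  From (x_1, y_1) = (199, 30): x_2 = 199·199 + 44·30·30 = 79201; y_2 = 199·30 + 30·199 = 11940.
Step 3: Verify x_2² - 44·y_2² = 6272798401 - 6272798400 = 1 (should be 1). ✓

(x_1, y_1) = (199, 30); (x_2, y_2) = (79201, 11940).


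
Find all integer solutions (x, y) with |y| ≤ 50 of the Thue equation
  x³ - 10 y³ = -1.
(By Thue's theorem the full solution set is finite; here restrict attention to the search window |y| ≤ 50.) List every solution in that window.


The equation is x³ - 10y³ = -1. For fixed y, x³ = 10·y³ − 1, so a solution requires the RHS to be a perfect cube.
Strategy: iterate y from -50 to 50, compute RHS = 10·y³ − 1, and check whether it is a (positive or negative) perfect cube.
Check small values of y:
  y = 0: RHS = -1 = (-1)³ ⇒ x = -1 works.
  y = 1: RHS = 9 is not a perfect cube.
  y = -1: RHS = -11 is not a perfect cube.
  y = 2: RHS = 79 is not a perfect cube.
  y = -2: RHS = -81 is not a perfect cube.
  y = 3: RHS = 269 is not a perfect cube.
  y = -3: RHS = -271 is not a perfect cube.
Continuing the search up to |y| = 50 finds no further solutions beyond those listed.
Collected solutions: (-1, 0).

Solutions (with |y| ≤ 50): (-1, 0).


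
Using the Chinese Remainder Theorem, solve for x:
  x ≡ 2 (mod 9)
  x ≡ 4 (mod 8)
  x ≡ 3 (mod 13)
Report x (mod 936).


Moduli 9, 8, 13 are pairwise coprime; by CRT there is a unique solution modulo M = 9 · 8 · 13 = 936.
Solve pairwise, accumulating the modulus:
  Start with x ≡ 2 (mod 9).
  Combine with x ≡ 4 (mod 8): since gcd(9, 8) = 1, we get a unique residue mod 72.
    Write x = 2 + 9·t and substitute into x ≡ 4 (mod 8): 9·t ≡ 4 − 2 = 2 (mod 8).
    Reduce coefficients mod 8: 1·t ≡ 2 (mod 8).
    So t ≡ 2 (mod 8).
    Then x = 2 + 9·2 = 20, valid modulo lcm(9, 8) = 72: x ≡ 20 (mod 72).
  Combine with x ≡ 3 (mod 13): since gcd(72, 13) = 1, we get a unique residue mod 936.
    Write x = 20 + 72·t and substitute into x ≡ 3 (mod 13): 72·t ≡ 3 − 20 = -17 (mod 13).
    Reduce coefficients mod 13: 7·t ≡ 9 (mod 13).
    The inverse of 7 mod 13 is 2 (since 7·2 = 14 = 1·13 + 1), so t ≡ 2·9 = 18 ≡ 5 (mod 13).
    Then x = 20 + 72·5 = 380, valid modulo lcm(72, 13) = 936: x ≡ 380 (mod 936).
Verify: 380 mod 9 = 2 ✓, 380 mod 8 = 4 ✓, 380 mod 13 = 3 ✓.

x ≡ 380 (mod 936).


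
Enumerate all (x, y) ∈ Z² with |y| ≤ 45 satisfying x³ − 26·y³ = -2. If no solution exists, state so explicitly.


The equation is x³ - 26y³ = -2. For fixed y, x³ = 26·y³ − 2, so a solution requires the RHS to be a perfect cube.
Strategy: iterate y from -45 to 45, compute RHS = 26·y³ − 2, and check whether it is a (positive or negative) perfect cube.
Check small values of y:
  y = 0: RHS = -2 is not a perfect cube.
  y = 1: RHS = 24 is not a perfect cube.
  y = -1: RHS = -28 is not a perfect cube.
  y = 2: RHS = 206 is not a perfect cube.
  y = -2: RHS = -210 is not a perfect cube.
  y = 3: RHS = 700 is not a perfect cube.
  y = -3: RHS = -704 is not a perfect cube.
Continuing the search up to |y| = 45 finds no solutions either.
No (x, y) in the scanned range satisfies the equation.

No integer solutions with |y| ≤ 45.


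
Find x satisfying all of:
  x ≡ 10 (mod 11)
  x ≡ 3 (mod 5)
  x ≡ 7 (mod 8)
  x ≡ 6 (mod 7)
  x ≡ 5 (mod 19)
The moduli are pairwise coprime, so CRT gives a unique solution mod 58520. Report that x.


Product of moduli M = 11 · 5 · 8 · 7 · 19 = 58520.
Merge one congruence at a time:
  Start: x ≡ 10 (mod 11).
  Combine with x ≡ 3 (mod 5); new modulus lcm = 55.
    Write x = 10 + 11·t and substitute into x ≡ 3 (mod 5): 11·t ≡ 3 − 10 = -7 (mod 5).
    Reduce coefficients mod 5: 1·t ≡ 3 (mod 5).
    So t ≡ 3 (mod 5).
    Then x = 10 + 11·3 = 43, valid modulo lcm(11, 5) = 55: x ≡ 43 (mod 55).
  Combine with x ≡ 7 (mod 8); new modulus lcm = 440.
    Write x = 43 + 55·t and substitute into x ≡ 7 (mod 8): 55·t ≡ 7 − 43 = -36 (mod 8).
    Reduce coefficients mod 8: 7·t ≡ 4 (mod 8).
    The inverse of 7 mod 8 is 7 (since 7·7 = 49 = 6·8 + 1), so t ≡ 7·4 = 28 ≡ 4 (mod 8).
    Then x = 43 + 55·4 = 263, valid modulo lcm(55, 8) = 440: x ≡ 263 (mod 440).
  Combine with x ≡ 6 (mod 7); new modulus lcm = 3080.
    Write x = 263 + 440·t and substitute into x ≡ 6 (mod 7): 440·t ≡ 6 − 263 = -257 (mod 7).
    Reduce coefficients mod 7: 6·t ≡ 2 (mod 7).
    The inverse of 6 mod 7 is 6 (since 6·6 = 36 = 5·7 + 1), so t ≡ 6·2 = 12 ≡ 5 (mod 7).
    Then x = 263 + 440·5 = 2463, valid modulo lcm(440, 7) = 3080: x ≡ 2463 (mod 3080).
  Combine with x ≡ 5 (mod 19); new modulus lcm = 58520.
    Write x = 2463 + 3080·t and substitute into x ≡ 5 (mod 19): 3080·t ≡ 5 − 2463 = -2458 (mod 19).
    Reduce coefficients mod 19: 2·t ≡ 12 (mod 19).
    The inverse of 2 mod 19 is 10 (since 2·10 = 20 = 1·19 + 1), so t ≡ 10·12 = 120 ≡ 6 (mod 19).
    Then x = 2463 + 3080·6 = 20943, valid modulo lcm(3080, 19) = 58520: x ≡ 20943 (mod 58520).
Verify against each original: 20943 mod 11 = 10, 20943 mod 5 = 3, 20943 mod 8 = 7, 20943 mod 7 = 6, 20943 mod 19 = 5.

x ≡ 20943 (mod 58520).


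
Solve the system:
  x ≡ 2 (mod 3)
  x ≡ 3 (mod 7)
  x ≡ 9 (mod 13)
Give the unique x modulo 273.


Moduli 3, 7, 13 are pairwise coprime; by CRT there is a unique solution modulo M = 3 · 7 · 13 = 273.
Solve pairwise, accumulating the modulus:
  Start with x ≡ 2 (mod 3).
  Combine with x ≡ 3 (mod 7): since gcd(3, 7) = 1, we get a unique residue mod 21.
    Write x = 2 + 3·t and substitute into x ≡ 3 (mod 7): 3·t ≡ 3 − 2 = 1 (mod 7).
    The inverse of 3 mod 7 is 5 (since 3·5 = 15 = 2·7 + 1), so t ≡ 5·1 = 5 ≡ 5 (mod 7).
    Then x = 2 + 3·5 = 17, valid modulo lcm(3, 7) = 21: x ≡ 17 (mod 21).
  Combine with x ≡ 9 (mod 13): since gcd(21, 13) = 1, we get a unique residue mod 273.
    Write x = 17 + 21·t and substitute into x ≡ 9 (mod 13): 21·t ≡ 9 − 17 = -8 (mod 13).
    Reduce coefficients mod 13: 8·t ≡ 5 (mod 13).
    The inverse of 8 mod 13 is 5 (since 8·5 = 40 = 3·13 + 1), so t ≡ 5·5 = 25 ≡ 12 (mod 13).
    Then x = 17 + 21·12 = 269, valid modulo lcm(21, 13) = 273: x ≡ 269 (mod 273).
Verify: 269 mod 3 = 2 ✓, 269 mod 7 = 3 ✓, 269 mod 13 = 9 ✓.

x ≡ 269 (mod 273).


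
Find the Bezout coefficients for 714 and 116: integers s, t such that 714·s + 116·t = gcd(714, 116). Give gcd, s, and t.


Euclidean algorithm on (714, 116) — divide until remainder is 0:
  714 = 6 · 116 + 18
  116 = 6 · 18 + 8
  18 = 2 · 8 + 2
  8 = 4 · 2 + 0
gcd(714, 116) = 2.
Track Bezout coefficients alongside the remainders: start with r₀ = 714 = a·1 + b·0 (s = 1, t = 0) and r₁ = 116 = a·0 + b·1 (s = 0, t = 1); each new remainder r_{k+1} = r_{k-1} − q_k·r_k inherits s_{k+1} = s_{k-1} − q_k·s_k, t_{k+1} = t_{k-1} − q_k·t_k, so r_k = a·s_k + b·t_k at every step:
  q = 6: r = 18, s = 1 − 6·0 = 1, t = 0 − 6·1 = -6  (check: 714·1 + 116·(-6) = 18)
  q = 6: r = 8, s = 0 − 6·1 = -6, t = 1 − 6·(-6) = 37  (check: 714·(-6) + 116·37 = 8)
  q = 2: r = 2, s = 1 − 2·(-6) = 13, t = -6 − 2·37 = -80  (check: 714·13 + 116·(-80) = 2)
The row with r = 2 (the gcd) gives the Bezout coefficients s = 13, t = -80.
Result: 714 · (13) + 116 · (-80) = 2.

gcd(714, 116) = 2; s = 13, t = -80 (check: 714·13 + 116·(-80) = 2).


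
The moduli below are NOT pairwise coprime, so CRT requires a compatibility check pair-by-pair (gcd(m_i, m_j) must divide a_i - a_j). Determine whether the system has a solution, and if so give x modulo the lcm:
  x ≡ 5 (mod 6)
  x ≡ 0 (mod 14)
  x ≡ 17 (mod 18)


Moduli 6, 14, 18 are not pairwise coprime, so CRT works modulo lcm(m_i) when all pairwise compatibility conditions hold.
Pairwise compatibility: gcd(m_i, m_j) must divide a_i - a_j for every pair.
Merge one congruence at a time:
  Start: x ≡ 5 (mod 6).
  Combine with x ≡ 0 (mod 14): gcd(6, 14) = 2, and 0 - 5 = -5 is NOT divisible by 2.
    ⇒ system is inconsistent (no integer solution).

No solution (the system is inconsistent).


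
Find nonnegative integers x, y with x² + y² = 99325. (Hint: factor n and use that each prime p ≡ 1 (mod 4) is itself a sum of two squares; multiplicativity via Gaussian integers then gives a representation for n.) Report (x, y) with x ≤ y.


Step 1: Factor n = 99325 = 5^2 · 29 · 137.
Step 2: Check the mod-4 condition on each prime factor: 5 ≡ 1 (mod 4), exponent 2; 29 ≡ 1 (mod 4), exponent 1; 137 ≡ 1 (mod 4), exponent 1.
All primes ≡ 3 (mod 4) appear to even exponent (or don't appear), so by the two-squares theorem n IS expressible as a sum of two squares.
Step 3: Build a representation. Group n = k² · m with k = 5 and m = 29 · 137 = 3973 (a product of primes ≡ 1 (mod 4)); a representation of m scales to one of n via (k·x)² + (k·y)² = k²(x² + y²). Each prime p ≡ 1 (mod 4) is itself a sum of two squares; find a² by testing p − a² for a perfect square:
  29: 29 − 1² = 28, 29 − 2² = 25 = 5² ⇒ 29 = 2² + 5².
  137: 137 − 1² = 136, 137 − 2² = 133, 137 − 3² = 128, 137 − 4² = 121 = 11² ⇒ 137 = 4² + 11².
  Combine using the Brahmagupta–Fibonacci identity (a² + b²)(c² + d²) = (ac − bd)² + (ad + bc)² = (ac + bd)² + (ad − bc)²:
  29 · 137 = 3973: from (2² + 5²)(4² + 11²), take (2·4 − 5·11, 2·11 + 5·4) = (8 − 55, 22 + 20) = (-47, 42); dropping signs (only squares matter) gives (47, 42); check 47² + 42² = 2209 + 1764 = 3973 ✓.
  Scale by k = 5: (5·47, 5·42) = (235, 210).
Step 4: Order so x ≤ y and verify: 210² + 235² = 44100 + 55225 = 99325 = n. ✓

n = 99325 = 210² + 235² (one valid representation with x ≤ y).
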